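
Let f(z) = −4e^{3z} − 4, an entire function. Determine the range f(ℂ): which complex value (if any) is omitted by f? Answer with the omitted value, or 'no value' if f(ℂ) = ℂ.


Little Picard bounds the complement of f(ℂ) to at most one point.
e^{3z} is never zero on ℂ, so -4·e^{3z} takes every value in ℂ ∖ {0}. Adding -4 shifts the range to ℂ ∖ {-4}. Thus f omits exactly the value -4.

Omitted value: -4.


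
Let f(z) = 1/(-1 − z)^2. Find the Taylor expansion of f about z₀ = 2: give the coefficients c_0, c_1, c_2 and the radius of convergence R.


Let w = z − z₀, so z = z₀ + w.
Then -1 − z = -1 − (z₀ + w) = (-1 − z₀) − w = -3 − w.
f(z) = 1/(-3 − w)^2 = (1/(-3)^2) · (1 − w/(-3))^{−2}.
By the binomial series (1−u)^{−2} = Σ_{n≥0} C(n+1, 1) u^n for |u|<1, with u = w/(-3):
  c_n = C(n+1, 1) / (-3)^(n+2).
  c_0 = 1/(-3)^2 = 1/9.
  c_1 = 2/(-3)^3 = -2/27.
  c_2 = 3/(-3)^4 = 1/27.
The series is valid for |w/d| < 1, i.e. |z − z₀| < |d|.
Radius of convergence: R = |-1 − z₀| = |-3| = 3 (distance from z₀ to the singularity z = -1).

c_0 = 1/9, c_1 = -2/27, c_2 = 1/27; R = 3.


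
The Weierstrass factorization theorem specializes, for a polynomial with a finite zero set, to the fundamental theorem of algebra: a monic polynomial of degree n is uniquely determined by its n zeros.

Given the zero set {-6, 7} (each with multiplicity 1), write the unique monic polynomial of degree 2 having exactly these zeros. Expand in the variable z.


The polynomial is p(z) = ∏_{α ∈ S} (z − α), where S = {-6, 7}.
Expanding the product yields: p(z) = z^2 -z -42.
The resulting polynomial has degree 2 and real coefficients as required.

p(z) = z^2 -z -42.


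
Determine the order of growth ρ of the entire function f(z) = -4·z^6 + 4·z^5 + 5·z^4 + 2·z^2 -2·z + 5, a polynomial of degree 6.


|f(z)| ≤ Σ|c_k|·r^k = O(r^6) as r → ∞. Polynomial growth is O(e^{r^ε}) for every ε > 0 (since r^6/e^{r^ε} → 0), so ρ ≤ ε for all ε > 0, i.e. ρ = 0. Every nonconstant polynomial has order 0.
Therefore ρ = 0.

Order ρ = 0.


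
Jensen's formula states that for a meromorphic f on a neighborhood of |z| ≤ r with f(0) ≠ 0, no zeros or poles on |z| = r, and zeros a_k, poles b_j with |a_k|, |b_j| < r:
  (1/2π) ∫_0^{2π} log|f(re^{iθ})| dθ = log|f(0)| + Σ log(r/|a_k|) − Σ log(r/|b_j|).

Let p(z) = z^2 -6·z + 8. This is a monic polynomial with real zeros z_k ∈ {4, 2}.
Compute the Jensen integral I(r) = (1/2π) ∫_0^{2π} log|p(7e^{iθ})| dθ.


Zeros: 2, 4; r = 7.
Inside |z| < r: 2, 4. Outside (|z| ≥ r): ∅.
p(0) = 8, so log|p(0)| = log(8) = 2.0794.
Apply Jensen: I(r) = log|p(0)| + Σ_k log(r/|z_k|), summed over zeros inside |z| < r.
  log(r/|z_k|) for z_k = 4: log(7/4) = 0.5596
  log(r/|z_k|) for z_k = 2: log(7/2) = 1.2528
Sum over inside zeros: 1.8124.
I(r) = log|p(0)| + (inside sum) = 2.0794 + 1.8124 = 3.8918.
Closed form (all zeros inside, monic): I(r) = n·log(r) = 2·log(7) = 3.8918. ✓

I(r) ≈ 3.8918.


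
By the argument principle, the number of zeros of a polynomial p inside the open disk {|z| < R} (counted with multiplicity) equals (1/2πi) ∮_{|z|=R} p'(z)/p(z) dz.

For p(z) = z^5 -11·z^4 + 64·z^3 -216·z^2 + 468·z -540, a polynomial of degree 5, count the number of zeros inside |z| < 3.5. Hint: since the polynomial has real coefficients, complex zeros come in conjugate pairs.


The zeros of p are: (3 + 3i), (3 - 3i), 3, (1 + 3i), (1 - 3i).
Their magnitudes are: 4.243, 4.243, 3, 3.162, 3.162.
Zeros with |z| < R = 3.5: 3, (1 + 3i), (1 - 3i).
Count = 3.
By the argument principle, (1/2πi) ∮_{|z|=R} p'(z)/p(z) dz equals exactly this count.

Number of zeros inside |z| < 3.5: 3.


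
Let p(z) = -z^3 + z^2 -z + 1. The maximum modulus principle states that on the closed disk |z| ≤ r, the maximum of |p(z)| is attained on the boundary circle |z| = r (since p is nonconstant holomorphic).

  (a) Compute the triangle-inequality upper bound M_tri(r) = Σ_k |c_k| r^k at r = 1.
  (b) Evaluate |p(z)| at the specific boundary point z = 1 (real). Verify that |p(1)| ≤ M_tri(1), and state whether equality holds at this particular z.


Coefficients: c_0 = 1, c_1 = -1, c_2 = 1, c_3 = -1. Radius r = 1.
Part (a). Triangle bound: M_tri(r) = Σ_k |c_k| r^k
  = |1|·1^0 + |-1|·1^1 + |1|·1^2 + |-1|·1^3
  = 1 + 1 + 1 + 1 = 4.
This bounds M(r) := max_{|z|=r} |p(z)| from above; equality holds iff all terms c_k z^k can be made to align in phase at a single z on |z|=r.
Part (b). At z = 1 (real, on the circle |z| = r):
  p(1) = (1)·1^0 + (-1)·1^1 + (1)·1^2 + (-1)·1^3 = 0.
  |p(1)| = 0.
Check: |p(1)| = 0 ≤ 4 = M_tri(1). ✓ Equality does not hold at z = 1 (the coefficients have mixed signs, so the terms do not all align in phase there).

M_tri(1) = 4; |p(1)| = 0; equality at z=1: no.


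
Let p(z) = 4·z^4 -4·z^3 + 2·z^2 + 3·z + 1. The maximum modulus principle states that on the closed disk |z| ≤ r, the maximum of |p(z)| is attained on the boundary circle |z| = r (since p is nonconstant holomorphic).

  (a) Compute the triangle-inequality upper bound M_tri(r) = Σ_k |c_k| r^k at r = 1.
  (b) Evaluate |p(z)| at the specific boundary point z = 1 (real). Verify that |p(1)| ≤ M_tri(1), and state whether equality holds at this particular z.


Coefficients: c_0 = 1, c_1 = 3, c_2 = 2, c_3 = -4, c_4 = 4. Radius r = 1.
Part (a). Triangle bound: M_tri(r) = Σ_k |c_k| r^k
  = |1|·1^0 + |3|·1^1 + |2|·1^2 + |-4|·1^3 + |4|·1^4
  = 1 + 3 + 2 + 4 + 4 = 14.
This bounds M(r) := max_{|z|=r} |p(z)| from above; equality holds iff all terms c_k z^k can be made to align in phase at a single z on |z|=r.
Part (b). At z = 1 (real, on the circle |z| = r):
  p(1) = (1)·1^0 + (3)·1^1 + (2)·1^2 + (-4)·1^3 + (4)·1^4 = 6.
  |p(1)| = 6.
Check: |p(1)| = 6 ≤ 14 = M_tri(1). ✓ Equality does not hold at z = 1 (the coefficients have mixed signs, so the terms do not all align in phase there).

M_tri(1) = 14; |p(1)| = 6; equality at z=1: no.


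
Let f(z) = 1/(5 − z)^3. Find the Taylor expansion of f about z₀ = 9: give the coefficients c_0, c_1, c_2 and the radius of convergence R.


Let w = z − z₀, so z = z₀ + w.
Then 5 − z = 5 − (z₀ + w) = (5 − z₀) − w = -4 − w.
f(z) = 1/(-4 − w)^3 = (1/(-4)^3) · (1 − w/(-4))^{−3}.
By the binomial series (1−u)^{−3} = Σ_{n≥0} C(n+2, 2) u^n for |u|<1, with u = w/(-4):
  c_n = C(n+2, 2) / (-4)^(n+3).
  c_0 = 1/(-4)^3 = -1/64.
  c_1 = 3/(-4)^4 = 3/256.
  c_2 = 6/(-4)^5 = -3/512.
The series is valid for |w/d| < 1, i.e. |z − z₀| < |d|.
Radius of convergence: R = |5 − z₀| = |-4| = 4 (distance from z₀ to the singularity z = 5).

c_0 = -1/64, c_1 = 3/256, c_2 = -3/512; R = 4.


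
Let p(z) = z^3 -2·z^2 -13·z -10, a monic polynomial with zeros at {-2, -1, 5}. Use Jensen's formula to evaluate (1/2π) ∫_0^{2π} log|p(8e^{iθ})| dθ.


Zeros: -2, -1, 5; r = 8.
Inside |z| < r: -2, -1, 5. Outside (|z| ≥ r): ∅.
p(0) = -10, so log|p(0)| = log(10) = 2.3026.
Apply Jensen: I(r) = log|p(0)| + Σ_k log(r/|z_k|), summed over zeros inside |z| < r.
  log(r/|z_k|) for z_k = -2: log(8/2) = 1.3863
  log(r/|z_k|) for z_k = -1: log(8/1) = 2.0794
  log(r/|z_k|) for z_k = 5: log(8/5) = 0.4700
Sum over inside zeros: 3.9357.
I(r) = log|p(0)| + (inside sum) = 2.3026 + 3.9357 = 6.2383.
Closed form (all zeros inside, monic): I(r) = n·log(r) = 3·log(8) = 6.2383. ✓

I(r) ≈ 6.2383.


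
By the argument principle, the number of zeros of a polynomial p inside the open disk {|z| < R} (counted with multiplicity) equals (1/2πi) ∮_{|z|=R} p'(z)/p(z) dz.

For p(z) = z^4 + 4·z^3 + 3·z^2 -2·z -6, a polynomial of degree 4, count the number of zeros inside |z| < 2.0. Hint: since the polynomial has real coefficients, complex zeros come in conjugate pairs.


The zeros of p are: -3, 1, (-1 + 1i), (-1 - 1i).
Their magnitudes are: 3, 1, 1.414, 1.414.
Zeros with |z| < R = 2.0: 1, (-1 + 1i), (-1 - 1i).
Count = 3.
By the argument principle, (1/2πi) ∮_{|z|=R} p'(z)/p(z) dz equals exactly this count.

Number of zeros inside |z| < 2.0: 3.


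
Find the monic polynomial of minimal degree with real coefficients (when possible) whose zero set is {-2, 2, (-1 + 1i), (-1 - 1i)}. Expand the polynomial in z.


The polynomial is p(z) = ∏_{α ∈ S} (z − α), where S = {-2, 2, (-1 + 1i), (-1 - 1i)}.
Expanding the product yields: p(z) = z^4 + 2·z^3 -2·z^2 -8·z -8.
Note conjugate pairs combine to real quadratics: (z − (-1+1i))(z − (-1−1i)) = z² + 2z + 2.
The resulting polynomial has degree 4 and real coefficients as required.

p(z) = z^4 + 2·z^3 -2·z^2 -8·z -8.


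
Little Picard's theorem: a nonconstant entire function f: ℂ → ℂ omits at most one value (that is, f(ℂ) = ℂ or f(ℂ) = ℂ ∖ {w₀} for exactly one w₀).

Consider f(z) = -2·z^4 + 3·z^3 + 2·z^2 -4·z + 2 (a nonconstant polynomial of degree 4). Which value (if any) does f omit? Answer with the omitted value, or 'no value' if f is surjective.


Little Picard bounds the complement of f(ℂ) to at most one point.
For every w ∈ ℂ, the equation p(z) − w = 0 is a nonconstant polynomial in z and hence has at least one root by the fundamental theorem of algebra. So p is surjective onto ℂ, omitting no value.

Omitted value: no value.


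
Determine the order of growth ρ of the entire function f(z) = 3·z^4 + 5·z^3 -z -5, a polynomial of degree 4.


|f(z)| ≤ Σ|c_k|·r^k = O(r^4) as r → ∞. Polynomial growth is O(e^{r^ε}) for every ε > 0 (since r^4/e^{r^ε} → 0), so ρ ≤ ε for all ε > 0, i.e. ρ = 0. Every nonconstant polynomial has order 0.
Therefore ρ = 0.

Order ρ = 0.


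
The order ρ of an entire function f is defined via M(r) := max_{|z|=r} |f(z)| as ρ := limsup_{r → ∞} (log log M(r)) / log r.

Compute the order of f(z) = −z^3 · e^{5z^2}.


M(r) = max_{|z|=r} |-1|·|z|^3·|e^{5z^2}| = 1·r^3 · e^{5r^2} (the factors attain their maxima compatibly on |z|=r). Then log M(r) = log 1 + 3·log r + 5r^2, dominated by the last term, so log log M(r) ~ 2·log r. The polynomial factor -1z^3 contributes only a log r term and does not affect the order. ρ = 2.
Therefore ρ = 2.

Order ρ = 2.


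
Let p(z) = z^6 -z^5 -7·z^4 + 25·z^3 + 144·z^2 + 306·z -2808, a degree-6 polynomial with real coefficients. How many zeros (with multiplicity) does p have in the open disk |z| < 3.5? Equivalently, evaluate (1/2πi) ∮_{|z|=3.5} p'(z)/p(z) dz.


The zeros of p are: 3, -4, (3 + 3i), (3 - 3i), (-2 + 3i), (-2 - 3i).
Their magnitudes are: 3, 4, 4.243, 4.243, 3.606, 3.606.
Zeros with |z| < R = 3.5: 3.
Count = 1.
By the argument principle, (1/2πi) ∮_{|z|=R} p'(z)/p(z) dz equals exactly this count.

Number of zeros inside |z| < 3.5: 1.


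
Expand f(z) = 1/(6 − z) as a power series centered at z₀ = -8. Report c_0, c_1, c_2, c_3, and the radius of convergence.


Let w = z − z₀, so z = z₀ + w.
Then 6 − z = 6 − (z₀ + w) = (6 − z₀) − w = 14 − w.
f(z) = 1/(14 − w) = (1/(14)) · 1/(1 − w/(14)) = Σ_{n≥0} w^n / (14)^(n+1).
So c_n = 1/(14)^(n+1):
  c_0 = 1/(14)^1 = 1/14.
  c_1 = 1/(14)^2 = 1/196.
  c_2 = 1/(14)^3 = 1/2744.
  c_3 = 1/(14)^4 = 1/38416.
The series is valid for |w/d| < 1, i.e. |z − z₀| < |d|.
Radius of convergence: R = |6 − z₀| = |14| = 14 (distance from z₀ to the singularity z = 6).

c_0 = 1/14, c_1 = 1/196, c_2 = 1/2744, c_3 = 1/38416; R = 14.


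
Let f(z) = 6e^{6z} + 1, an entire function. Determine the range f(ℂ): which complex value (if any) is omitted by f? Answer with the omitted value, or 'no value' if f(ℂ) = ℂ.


Little Picard bounds the complement of f(ℂ) to at most one point.
e^{6z} is never zero on ℂ, so 6·e^{6z} takes every value in ℂ ∖ {0}. Adding 1 shifts the range to ℂ ∖ {1}. Thus f omits exactly the value 1.

Omitted value: 1.


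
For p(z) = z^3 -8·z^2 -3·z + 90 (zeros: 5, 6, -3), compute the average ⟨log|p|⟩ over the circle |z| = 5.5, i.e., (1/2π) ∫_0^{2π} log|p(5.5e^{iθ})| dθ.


Zeros: -3, 5, 6; r = 5.5.
Inside |z| < r: -3, 5. Outside (|z| ≥ r): 6.
p(0) = 90, so log|p(0)| = log(90) = 4.4998.
Apply Jensen: I(r) = log|p(0)| + Σ_k log(r/|z_k|), summed over zeros inside |z| < r.
  log(r/|z_k|) for z_k = 5: log(5.5/5) = 0.0953
  log(r/|z_k|) for z_k = -3: log(5.5/3) = 0.6061
  Outside zeros (6) contribute nothing to the Jensen sum.
Sum over inside zeros: 0.7014.
I(r) = log|p(0)| + (inside sum) = 4.4998 + 0.7014 = 5.2013.
Note: since some zeros are outside |z| ≤ r, the simplified n·log(r) form does NOT apply — only the inside zeros contribute.

I(r) ≈ 5.2013.


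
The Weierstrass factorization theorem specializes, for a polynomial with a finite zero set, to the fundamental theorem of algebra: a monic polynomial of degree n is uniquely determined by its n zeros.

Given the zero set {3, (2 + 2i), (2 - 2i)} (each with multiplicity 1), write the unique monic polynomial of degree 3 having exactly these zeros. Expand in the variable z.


The polynomial is p(z) = ∏_{α ∈ S} (z − α), where S = {3, (2 + 2i), (2 - 2i)}.
Expanding the product yields: p(z) = z^3 -7·z^2 + 20·z -24.
Note conjugate pairs combine to real quadratics: (z − (2+2i))(z − (2−2i)) = z² − 4z + 8.
The resulting polynomial has degree 3 and real coefficients as required.

p(z) = z^3 -7·z^2 + 20·z -24.


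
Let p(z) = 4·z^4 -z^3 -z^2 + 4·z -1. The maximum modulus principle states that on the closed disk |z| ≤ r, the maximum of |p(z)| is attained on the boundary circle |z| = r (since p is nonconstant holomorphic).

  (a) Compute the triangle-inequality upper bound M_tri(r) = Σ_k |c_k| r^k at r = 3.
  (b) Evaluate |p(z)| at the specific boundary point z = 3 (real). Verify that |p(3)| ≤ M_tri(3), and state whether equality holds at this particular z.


Coefficients: c_0 = -1, c_1 = 4, c_2 = -1, c_3 = -1, c_4 = 4. Radius r = 3.
Part (a). Triangle bound: M_tri(r) = Σ_k |c_k| r^k
  = |-1|·3^0 + |4|·3^1 + |-1|·3^2 + |-1|·3^3 + |4|·3^4
  = 1 + 12 + 9 + 27 + 324 = 373.
This bounds M(r) := max_{|z|=r} |p(z)| from above; equality holds iff all terms c_k z^k can be made to align in phase at a single z on |z|=r.
Part (b). At z = 3 (real, on the circle |z| = r):
  p(3) = (-1)·3^0 + (4)·3^1 + (-1)·3^2 + (-1)·3^3 + (4)·3^4 = 299.
  |p(3)| = 299.
Check: |p(3)| = 299 ≤ 373 = M_tri(3). ✓ Equality does not hold at z = 3 (the coefficients have mixed signs, so the terms do not all align in phase there).

M_tri(3) = 373; |p(3)| = 299; equality at z=3: no.


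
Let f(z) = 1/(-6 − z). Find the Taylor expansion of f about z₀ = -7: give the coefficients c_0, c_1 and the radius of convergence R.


Let w = z − z₀, so z = z₀ + w.
Then -6 − z = -6 − (z₀ + w) = (-6 − z₀) − w = 1 − w.
f(z) = 1/(1 − w) = (1/(1)) · 1/(1 − w/(1)) = Σ_{n≥0} w^n / (1)^(n+1).
So c_n = 1/(1)^(n+1):
  c_0 = 1/(1)^1 = 1.
  c_1 = 1/(1)^2 = 1.
The series is valid for |w/d| < 1, i.e. |z − z₀| < |d|.
Radius of convergence: R = |-6 − z₀| = |1| = 1 (distance from z₀ to the singularity z = -6).

c_0 = 1, c_1 = 1; R = 1.


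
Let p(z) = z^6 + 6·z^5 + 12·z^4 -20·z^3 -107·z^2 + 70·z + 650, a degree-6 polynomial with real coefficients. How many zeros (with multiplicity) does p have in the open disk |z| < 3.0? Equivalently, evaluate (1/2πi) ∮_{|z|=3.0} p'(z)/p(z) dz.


The zeros of p are: (-3 + 1i), (-3 - 1i), (-2 + 3i), (-2 - 3i), (2 + 1i), (2 - 1i).
Their magnitudes are: 3.162, 3.162, 3.606, 3.606, 2.236, 2.236.
Zeros with |z| < R = 3.0: (2 + 1i), (2 - 1i).
Count = 2.
By the argument principle, (1/2πi) ∮_{|z|=R} p'(z)/p(z) dz equals exactly this count.

Number of zeros inside |z| < 3.0: 2.


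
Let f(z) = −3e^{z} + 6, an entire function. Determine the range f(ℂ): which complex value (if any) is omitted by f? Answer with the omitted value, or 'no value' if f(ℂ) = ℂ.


Little Picard bounds the complement of f(ℂ) to at most one point.
e^{z} is never zero on ℂ, so -3·e^{z} takes every value in ℂ ∖ {0}. Adding 6 shifts the range to ℂ ∖ {6}. Thus f omits exactly the value 6.

Omitted value: 6.


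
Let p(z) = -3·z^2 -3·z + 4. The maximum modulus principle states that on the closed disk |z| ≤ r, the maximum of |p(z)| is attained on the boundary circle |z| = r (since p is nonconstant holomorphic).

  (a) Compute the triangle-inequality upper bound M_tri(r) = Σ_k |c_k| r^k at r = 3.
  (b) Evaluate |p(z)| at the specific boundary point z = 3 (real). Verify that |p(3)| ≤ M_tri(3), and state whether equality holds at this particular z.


Coefficients: c_0 = 4, c_1 = -3, c_2 = -3. Radius r = 3.
Part (a). Triangle bound: M_tri(r) = Σ_k |c_k| r^k
  = |4|·3^0 + |-3|·3^1 + |-3|·3^2
  = 4 + 9 + 27 = 40.
This bounds M(r) := max_{|z|=r} |p(z)| from above; equality holds iff all terms c_k z^k can be made to align in phase at a single z on |z|=r.
Part (b). At z = 3 (real, on the circle |z| = r):
  p(3) = (4)·3^0 + (-3)·3^1 + (-3)·3^2 = -32.
  |p(3)| = 32.
Check: |p(3)| = 32 ≤ 40 = M_tri(3). ✓ Equality does not hold at z = 3 (the coefficients have mixed signs, so the terms do not all align in phase there).

M_tri(3) = 40; |p(3)| = 32; equality at z=3: no.


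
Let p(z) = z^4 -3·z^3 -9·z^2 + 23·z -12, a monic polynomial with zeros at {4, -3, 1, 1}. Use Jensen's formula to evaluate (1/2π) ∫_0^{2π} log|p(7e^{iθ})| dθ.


Zeros: -3, 1, 1, 4; r = 7.
Inside |z| < r: -3, 1, 1, 4. Outside (|z| ≥ r): ∅.
p(0) = -12, so log|p(0)| = log(12) = 2.4849.
Apply Jensen: I(r) = log|p(0)| + Σ_k log(r/|z_k|), summed over zeros inside |z| < r.
  log(r/|z_k|) for z_k = 4: log(7/4) = 0.5596
  log(r/|z_k|) for z_k = -3: log(7/3) = 0.8473
  log(r/|z_k|) for z_k = 1: log(7/1) = 1.9459
  log(r/|z_k|) for z_k = 1: log(7/1) = 1.9459
Sum over inside zeros: 5.2987.
I(r) = log|p(0)| + (inside sum) = 2.4849 + 5.2987 = 7.7836.
Closed form (all zeros inside, monic): I(r) = n·log(r) = 4·log(7) = 7.7836. ✓

I(r) ≈ 7.7836.


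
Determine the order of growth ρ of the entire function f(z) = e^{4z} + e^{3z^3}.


Each summand is entire of order 1 and 3 respectively (as in the single-exponential case). The order of a sum is at most the max of the orders, so ρ ≤ 3. For the lower bound: on |z|=r choose arg z so that 3z^3 is real positive; then |e^{3z^3}| = e^{3r^3} while |e^{4z}| ≤ e^{4r^1} = o(e^{3r^3}). So |f| ≥ e^{3r^3}(1 − o(1)) and ρ ≥ 3. Hence ρ = max(1, 3) = 3.
Therefore ρ = 3.

Order ρ = 3.


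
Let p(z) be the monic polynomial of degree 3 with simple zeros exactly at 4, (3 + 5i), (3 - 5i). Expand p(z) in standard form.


The polynomial is p(z) = ∏_{α ∈ S} (z − α), where S = {4, (3 + 5i), (3 - 5i)}.
Expanding the product yields: p(z) = z^3 -10·z^2 + 58·z -136.
Note conjugate pairs combine to real quadratics: (z − (3+5i))(z − (3−5i)) = z² − 6z + 34.
The resulting polynomial has degree 3 and real coefficients as required.

p(z) = z^3 -10·z^2 + 58·z -136.


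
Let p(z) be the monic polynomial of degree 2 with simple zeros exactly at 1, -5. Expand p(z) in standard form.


The polynomial is p(z) = ∏_{α ∈ S} (z − α), where S = {1, -5}.
Expanding the product yields: p(z) = z^2 + 4·z -5.
The resulting polynomial has degree 2 and real coefficients as required.

p(z) = z^2 + 4·z -5.


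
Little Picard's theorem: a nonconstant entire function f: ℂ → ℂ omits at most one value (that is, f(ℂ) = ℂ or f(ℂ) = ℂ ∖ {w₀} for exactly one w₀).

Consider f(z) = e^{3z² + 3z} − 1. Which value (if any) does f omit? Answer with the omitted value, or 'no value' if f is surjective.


Little Picard bounds the complement of f(ℂ) to at most one point.
The exponent g(z) = 3z² + 3z is a nonconstant polynomial, hence surjective onto ℂ. So e^{g(z)} takes every value in {e^w : w ∈ ℂ} = ℂ ∖ {0}. Adding -1 shifts the range to ℂ ∖ {-1}. f omits exactly -1.

Omitted value: -1.


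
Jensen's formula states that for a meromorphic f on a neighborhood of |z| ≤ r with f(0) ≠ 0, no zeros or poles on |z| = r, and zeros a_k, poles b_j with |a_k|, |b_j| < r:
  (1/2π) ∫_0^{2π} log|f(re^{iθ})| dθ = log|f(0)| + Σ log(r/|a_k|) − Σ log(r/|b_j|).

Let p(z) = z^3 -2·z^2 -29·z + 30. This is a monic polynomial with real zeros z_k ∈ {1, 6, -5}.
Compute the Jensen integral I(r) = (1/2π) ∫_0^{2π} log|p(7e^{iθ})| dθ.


Zeros: -5, 1, 6; r = 7.
Inside |z| < r: -5, 1, 6. Outside (|z| ≥ r): ∅.
p(0) = 30, so log|p(0)| = log(30) = 3.4012.
Apply Jensen: I(r) = log|p(0)| + Σ_k log(r/|z_k|), summed over zeros inside |z| < r.
  log(r/|z_k|) for z_k = 1: log(7/1) = 1.9459
  log(r/|z_k|) for z_k = 6: log(7/6) = 0.1542
  log(r/|z_k|) for z_k = -5: log(7/5) = 0.3365
Sum over inside zeros: 2.4365.
I(r) = log|p(0)| + (inside sum) = 3.4012 + 2.4365 = 5.8377.
Closed form (all zeros inside, monic): I(r) = n·log(r) = 3·log(7) = 5.8377. ✓

I(r) ≈ 5.8377.


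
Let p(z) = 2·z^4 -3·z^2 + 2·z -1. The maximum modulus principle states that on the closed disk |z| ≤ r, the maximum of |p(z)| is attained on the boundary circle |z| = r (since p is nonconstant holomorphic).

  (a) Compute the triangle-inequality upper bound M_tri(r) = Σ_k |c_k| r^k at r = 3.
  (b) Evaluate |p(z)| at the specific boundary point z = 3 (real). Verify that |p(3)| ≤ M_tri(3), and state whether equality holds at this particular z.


Coefficients: c_0 = -1, c_1 = 2, c_2 = -3, c_3 = 0, c_4 = 2. Radius r = 3.
Part (a). Triangle bound: M_tri(r) = Σ_k |c_k| r^k
  = |-1|·3^0 + |2|·3^1 + |-3|·3^2 + |0|·3^3 + |2|·3^4
  = 1 + 6 + 27 + 0 + 162 = 196.
This bounds M(r) := max_{|z|=r} |p(z)| from above; equality holds iff all terms c_k z^k can be made to align in phase at a single z on |z|=r.
Part (b). At z = 3 (real, on the circle |z| = r):
  p(3) = (-1)·3^0 + (2)·3^1 + (-3)·3^2 + (0)·3^3 + (2)·3^4 = 140.
  |p(3)| = 140.
Check: |p(3)| = 140 ≤ 196 = M_tri(3). ✓ Equality does not hold at z = 3 (the coefficients have mixed signs, so the terms do not all align in phase there).

M_tri(3) = 196; |p(3)| = 140; equality at z=3: no.


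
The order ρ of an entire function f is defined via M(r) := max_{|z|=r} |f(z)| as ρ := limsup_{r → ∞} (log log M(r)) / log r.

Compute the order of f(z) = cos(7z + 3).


cos(w) is a linear combination of e^{iw} and e^{−iw} (or e^w, e^{−w} in the hyperbolic case), so |cos(w)| ≤ e^{|w|}. With w = 7z + 3, |w| ≤ 7|z| + 3 = 7r + 3 on |z| = r, giving M(r) ≤ e^{7r + 3}, so ρ ≤ 1. On a suitable ray (z = it for sin/cos; z = t for sinh/cosh, t real → ∞), |cos(7z + 3)| grows like e^{7|t|}/2, so ρ ≥ 1. Hence ρ = 1.
Therefore ρ = 1.

Order ρ = 1.


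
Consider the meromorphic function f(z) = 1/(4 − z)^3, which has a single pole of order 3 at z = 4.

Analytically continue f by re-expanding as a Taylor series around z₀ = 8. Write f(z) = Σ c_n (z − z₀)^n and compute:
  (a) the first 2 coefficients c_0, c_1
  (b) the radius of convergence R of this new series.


Let w = z − z₀, so z = z₀ + w.
Then 4 − z = 4 − (z₀ + w) = (4 − z₀) − w = -4 − w.
f(z) = 1/(-4 − w)^3 = (1/(-4)^3) · (1 − w/(-4))^{−3}.
By the binomial series (1−u)^{−3} = Σ_{n≥0} C(n+2, 2) u^n for |u|<1, with u = w/(-4):
  c_n = C(n+2, 2) / (-4)^(n+3).
  c_0 = 1/(-4)^3 = -1/64.
  c_1 = 3/(-4)^4 = 3/256.
The series is valid for |w/d| < 1, i.e. |z − z₀| < |d|.
Radius of convergence: R = |4 − z₀| = |-4| = 4 (distance from z₀ to the singularity z = 4).

c_0 = -1/64, c_1 = 3/256; R = 4.


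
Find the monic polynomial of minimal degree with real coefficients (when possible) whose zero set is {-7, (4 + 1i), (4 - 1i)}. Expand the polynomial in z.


The polynomial is p(z) = ∏_{α ∈ S} (z − α), where S = {-7, (4 + 1i), (4 - 1i)}.
Expanding the product yields: p(z) = z^3 -z^2 -39·z + 119.
Note conjugate pairs combine to real quadratics: (z − (4+1i))(z − (4−1i)) = z² − 8z + 17.
The resulting polynomial has degree 3 and real coefficients as required.

p(z) = z^3 -z^2 -39·z + 119.


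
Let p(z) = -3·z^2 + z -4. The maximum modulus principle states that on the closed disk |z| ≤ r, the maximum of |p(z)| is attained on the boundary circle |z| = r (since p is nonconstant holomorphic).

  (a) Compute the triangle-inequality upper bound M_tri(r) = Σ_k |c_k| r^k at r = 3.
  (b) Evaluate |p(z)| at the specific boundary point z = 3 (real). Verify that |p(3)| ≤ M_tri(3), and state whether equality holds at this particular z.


Coefficients: c_0 = -4, c_1 = 1, c_2 = -3. Radius r = 3.
Part (a). Triangle bound: M_tri(r) = Σ_k |c_k| r^k
  = |-4|·3^0 + |1|·3^1 + |-3|·3^2
  = 4 + 3 + 27 = 34.
This bounds M(r) := max_{|z|=r} |p(z)| from above; equality holds iff all terms c_k z^k can be made to align in phase at a single z on |z|=r.
Part (b). At z = 3 (real, on the circle |z| = r):
  p(3) = (-4)·3^0 + (1)·3^1 + (-3)·3^2 = -28.
  |p(3)| = 28.
Check: |p(3)| = 28 ≤ 34 = M_tri(3). ✓ Equality does not hold at z = 3 (the coefficients have mixed signs, so the terms do not all align in phase there).

M_tri(3) = 34; |p(3)| = 28; equality at z=3: no.


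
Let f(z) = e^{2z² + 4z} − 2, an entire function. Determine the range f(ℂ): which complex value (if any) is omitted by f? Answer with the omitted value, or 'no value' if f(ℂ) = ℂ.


Little Picard bounds the complement of f(ℂ) to at most one point.
The exponent g(z) = 2z² + 4z is a nonconstant polynomial, hence surjective onto ℂ. So e^{g(z)} takes every value in {e^w : w ∈ ℂ} = ℂ ∖ {0}. Adding -2 shifts the range to ℂ ∖ {-2}. f omits exactly -2.

Omitted value: -2.


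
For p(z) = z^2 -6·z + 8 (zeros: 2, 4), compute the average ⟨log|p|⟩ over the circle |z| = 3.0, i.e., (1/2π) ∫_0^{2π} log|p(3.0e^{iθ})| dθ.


Zeros: 2, 4; r = 3.0.
Inside |z| < r: 2. Outside (|z| ≥ r): 4.
p(0) = 8, so log|p(0)| = log(8) = 2.0794.
Apply Jensen: I(r) = log|p(0)| + Σ_k log(r/|z_k|), summed over zeros inside |z| < r.
  log(r/|z_k|) for z_k = 2: log(3.0/2) = 0.4055
  Outside zeros (4) contribute nothing to the Jensen sum.
Sum over inside zeros: 0.4055.
I(r) = log|p(0)| + (inside sum) = 2.0794 + 0.4055 = 2.4849.
Note: since some zeros are outside |z| ≤ r, the simplified n·log(r) form does NOT apply — only the inside zeros contribute.

I(r) ≈ 2.4849.


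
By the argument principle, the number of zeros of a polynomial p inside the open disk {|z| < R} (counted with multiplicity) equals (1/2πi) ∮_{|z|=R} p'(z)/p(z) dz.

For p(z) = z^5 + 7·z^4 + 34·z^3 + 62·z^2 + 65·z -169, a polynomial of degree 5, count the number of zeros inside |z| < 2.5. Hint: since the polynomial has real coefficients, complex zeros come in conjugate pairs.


The zeros of p are: 1, (-2 + 3i), (-2 - 3i), (-2 + 3i), (-2 - 3i).
Their magnitudes are: 1, 3.606, 3.606, 3.606, 3.606.
Zeros with |z| < R = 2.5: 1.
Count = 1.
By the argument principle, (1/2πi) ∮_{|z|=R} p'(z)/p(z) dz equals exactly this count.

Number of zeros inside |z| < 2.5: 1.


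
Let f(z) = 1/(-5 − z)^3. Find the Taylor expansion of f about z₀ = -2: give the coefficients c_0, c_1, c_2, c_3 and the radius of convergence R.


Let w = z − z₀, so z = z₀ + w.
Then -5 − z = -5 − (z₀ + w) = (-5 − z₀) − w = -3 − w.
f(z) = 1/(-3 − w)^3 = (1/(-3)^3) · (1 − w/(-3))^{−3}.
By the binomial series (1−u)^{−3} = Σ_{n≥0} C(n+2, 2) u^n for |u|<1, with u = w/(-3):
  c_n = C(n+2, 2) / (-3)^(n+3).
  c_0 = 1/(-3)^3 = -1/27.
  c_1 = 3/(-3)^4 = 1/27.
  c_2 = 6/(-3)^5 = -2/81.
  c_3 = 10/(-3)^6 = 10/729.
The series is valid for |w/d| < 1, i.e. |z − z₀| < |d|.
Radius of convergence: R = |-5 − z₀| = |-3| = 3 (distance from z₀ to the singularity z = -5).

c_0 = -1/27, c_1 = 1/27, c_2 = -2/81, c_3 = 10/729; R = 3.


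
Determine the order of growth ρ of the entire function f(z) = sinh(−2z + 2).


sinh(w) is a linear combination of e^{iw} and e^{−iw} (or e^w, e^{−w} in the hyperbolic case), so |sinh(w)| ≤ e^{|w|}. With w = −2z + 2, |w| ≤ 2|z| + 2 = 2r + 2 on |z| = r, giving M(r) ≤ e^{2r + 2}, so ρ ≤ 1. On a suitable ray (z = it for sin/cos; z = t for sinh/cosh, t real → ∞), |sinh(−2z + 2)| grows like e^{2|t|}/2, so ρ ≥ 1. Hence ρ = 1.
Therefore ρ = 1.

Order ρ = 1.


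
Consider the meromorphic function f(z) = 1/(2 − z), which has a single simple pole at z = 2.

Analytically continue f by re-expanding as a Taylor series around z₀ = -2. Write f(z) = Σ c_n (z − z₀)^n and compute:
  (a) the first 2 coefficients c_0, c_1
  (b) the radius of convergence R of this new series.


Let w = z − z₀, so z = z₀ + w.
Then 2 − z = 2 − (z₀ + w) = (2 − z₀) − w = 4 − w.
f(z) = 1/(4 − w) = (1/(4)) · 1/(1 − w/(4)) = Σ_{n≥0} w^n / (4)^(n+1).
So c_n = 1/(4)^(n+1):
  c_0 = 1/(4)^1 = 1/4.
  c_1 = 1/(4)^2 = 1/16.
The series is valid for |w/d| < 1, i.e. |z − z₀| < |d|.
Radius of convergence: R = |2 − z₀| = |4| = 4 (distance from z₀ to the singularity z = 2).

c_0 = 1/4, c_1 = 1/16; R = 4.


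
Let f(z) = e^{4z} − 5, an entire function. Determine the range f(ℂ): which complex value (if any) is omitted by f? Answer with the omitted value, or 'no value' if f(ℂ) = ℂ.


Little Picard bounds the complement of f(ℂ) to at most one point.
e^{4z} is never zero on ℂ, so 1·e^{4z} takes every value in ℂ ∖ {0}. Adding -5 shifts the range to ℂ ∖ {-5}. Thus f omits exactly the value -5.

Omitted value: -5.


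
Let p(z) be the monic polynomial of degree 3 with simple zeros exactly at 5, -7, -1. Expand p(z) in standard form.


The polynomial is p(z) = ∏_{α ∈ S} (z − α), where S = {5, -7, -1}.
Expanding the product yields: p(z) = z^3 + 3·z^2 -33·z -35.
The resulting polynomial has degree 3 and real coefficients as required.

p(z) = z^3 + 3·z^2 -33·z -35.


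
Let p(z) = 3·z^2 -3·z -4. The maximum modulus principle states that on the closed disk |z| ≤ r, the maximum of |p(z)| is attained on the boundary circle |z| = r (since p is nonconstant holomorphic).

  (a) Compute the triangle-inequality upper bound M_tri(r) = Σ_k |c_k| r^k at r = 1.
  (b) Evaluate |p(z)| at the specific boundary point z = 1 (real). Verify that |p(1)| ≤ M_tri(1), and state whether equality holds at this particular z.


Coefficients: c_0 = -4, c_1 = -3, c_2 = 3. Radius r = 1.
Part (a). Triangle bound: M_tri(r) = Σ_k |c_k| r^k
  = |-4|·1^0 + |-3|·1^1 + |3|·1^2
  = 4 + 3 + 3 = 10.
This bounds M(r) := max_{|z|=r} |p(z)| from above; equality holds iff all terms c_k z^k can be made to align in phase at a single z on |z|=r.
Part (b). At z = 1 (real, on the circle |z| = r):
  p(1) = (-4)·1^0 + (-3)·1^1 + (3)·1^2 = -4.
  |p(1)| = 4.
Check: |p(1)| = 4 ≤ 10 = M_tri(1). ✓ Equality does not hold at z = 1 (the coefficients have mixed signs, so the terms do not all align in phase there).

M_tri(1) = 10; |p(1)| = 4; equality at z=1: no.


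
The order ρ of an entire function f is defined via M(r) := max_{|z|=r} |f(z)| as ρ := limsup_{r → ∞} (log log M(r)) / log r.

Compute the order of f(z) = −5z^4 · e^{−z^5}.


M(r) = max_{|z|=r} |-5|·|z|^4·|e^{−z^5}| = 5·r^4 · e^{1r^5} (the factors attain their maxima compatibly on |z|=r). Then log M(r) = log 5 + 4·log r + 1r^5, dominated by the last term, so log log M(r) ~ 5·log r. The polynomial factor -5z^4 contributes only a log r term and does not affect the order. ρ = 5.
Therefore ρ = 5.

Order ρ = 5.


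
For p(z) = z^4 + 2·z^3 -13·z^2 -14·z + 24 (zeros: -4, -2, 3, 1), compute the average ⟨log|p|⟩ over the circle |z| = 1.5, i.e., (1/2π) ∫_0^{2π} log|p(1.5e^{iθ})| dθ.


Zeros: -4, -2, 1, 3; r = 1.5.
Inside |z| < r: 1. Outside (|z| ≥ r): -4, -2, 3.
p(0) = 24, so log|p(0)| = log(24) = 3.1781.
Apply Jensen: I(r) = log|p(0)| + Σ_k log(r/|z_k|), summed over zeros inside |z| < r.
  log(r/|z_k|) for z_k = 1: log(1.5/1) = 0.4055
  Outside zeros (-4, -2, 3) contribute nothing to the Jensen sum.
Sum over inside zeros: 0.4055.
I(r) = log|p(0)| + (inside sum) = 3.1781 + 0.4055 = 3.5835.
Note: since some zeros are outside |z| ≤ r, the simplified n·log(r) form does NOT apply — only the inside zeros contribute.

I(r) ≈ 3.5835.


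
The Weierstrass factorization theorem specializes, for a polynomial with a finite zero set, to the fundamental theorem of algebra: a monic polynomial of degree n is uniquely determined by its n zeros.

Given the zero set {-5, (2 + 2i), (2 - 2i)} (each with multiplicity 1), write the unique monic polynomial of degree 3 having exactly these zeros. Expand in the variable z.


The polynomial is p(z) = ∏_{α ∈ S} (z − α), where S = {-5, (2 + 2i), (2 - 2i)}.
Expanding the product yields: p(z) = z^3 + z^2 -12·z + 40.
Note conjugate pairs combine to real quadratics: (z − (2+2i))(z − (2−2i)) = z² − 4z + 8.
The resulting polynomial has degree 3 and real coefficients as required.

p(z) = z^3 + z^2 -12·z + 40.


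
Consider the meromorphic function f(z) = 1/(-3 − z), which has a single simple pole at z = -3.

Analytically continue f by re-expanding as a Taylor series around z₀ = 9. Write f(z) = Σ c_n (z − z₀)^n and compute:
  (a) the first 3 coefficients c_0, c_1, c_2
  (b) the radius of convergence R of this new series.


Let w = z − z₀, so z = z₀ + w.
Then -3 − z = -3 − (z₀ + w) = (-3 − z₀) − w = -12 − w.
f(z) = 1/(-12 − w) = (1/(-12)) · 1/(1 − w/(-12)) = Σ_{n≥0} w^n / (-12)^(n+1).
So c_n = 1/(-12)^(n+1):
  c_0 = 1/(-12)^1 = -1/12.
  c_1 = 1/(-12)^2 = 1/144.
  c_2 = 1/(-12)^3 = -1/1728.
The series is valid for |w/d| < 1, i.e. |z − z₀| < |d|.
Radius of convergence: R = |-3 − z₀| = |-12| = 12 (distance from z₀ to the singularity z = -3).

c_0 = -1/12, c_1 = 1/144, c_2 = -1/1728; R = 12.


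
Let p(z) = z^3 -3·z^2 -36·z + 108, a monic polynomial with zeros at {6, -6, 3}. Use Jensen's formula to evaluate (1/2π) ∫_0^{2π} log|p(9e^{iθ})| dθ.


Zeros: -6, 3, 6; r = 9.
Inside |z| < r: -6, 3, 6. Outside (|z| ≥ r): ∅.
p(0) = 108, so log|p(0)| = log(108) = 4.6821.
Apply Jensen: I(r) = log|p(0)| + Σ_k log(r/|z_k|), summed over zeros inside |z| < r.
  log(r/|z_k|) for z_k = 6: log(9/6) = 0.4055
  log(r/|z_k|) for z_k = -6: log(9/6) = 0.4055
  log(r/|z_k|) for z_k = 3: log(9/3) = 1.0986
Sum over inside zeros: 1.9095.
I(r) = log|p(0)| + (inside sum) = 4.6821 + 1.9095 = 6.5917.
Closed form (all zeros inside, monic): I(r) = n·log(r) = 3·log(9) = 6.5917. ✓

I(r) ≈ 6.5917.


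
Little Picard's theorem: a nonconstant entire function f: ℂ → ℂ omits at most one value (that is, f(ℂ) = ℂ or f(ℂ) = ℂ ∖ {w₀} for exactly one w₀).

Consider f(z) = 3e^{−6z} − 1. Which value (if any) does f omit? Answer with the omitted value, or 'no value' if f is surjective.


Little Picard bounds the complement of f(ℂ) to at most one point.
e^{−6z} is never zero on ℂ, so 3·e^{−6z} takes every value in ℂ ∖ {0}. Adding -1 shifts the range to ℂ ∖ {-1}. Thus f omits exactly the value -1.

Omitted value: -1.


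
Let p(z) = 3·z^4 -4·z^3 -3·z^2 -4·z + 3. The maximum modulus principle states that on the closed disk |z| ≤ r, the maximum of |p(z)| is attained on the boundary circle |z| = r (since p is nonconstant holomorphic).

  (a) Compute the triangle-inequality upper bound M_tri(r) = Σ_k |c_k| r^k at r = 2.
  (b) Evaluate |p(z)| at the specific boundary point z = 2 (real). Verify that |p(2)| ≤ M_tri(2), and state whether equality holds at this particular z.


Coefficients: c_0 = 3, c_1 = -4, c_2 = -3, c_3 = -4, c_4 = 3. Radius r = 2.
Part (a). Triangle bound: M_tri(r) = Σ_k |c_k| r^k
  = |3|·2^0 + |-4|·2^1 + |-3|·2^2 + |-4|·2^3 + |3|·2^4
  = 3 + 8 + 12 + 32 + 48 = 103.
This bounds M(r) := max_{|z|=r} |p(z)| from above; equality holds iff all terms c_k z^k can be made to align in phase at a single z on |z|=r.
Part (b). At z = 2 (real, on the circle |z| = r):
  p(2) = (3)·2^0 + (-4)·2^1 + (-3)·2^2 + (-4)·2^3 + (3)·2^4 = -1.
  |p(2)| = 1.
Check: |p(2)| = 1 ≤ 103 = M_tri(2). ✓ Equality does not hold at z = 2 (the coefficients have mixed signs, so the terms do not all align in phase there).

M_tri(2) = 103; |p(2)| = 1; equality at z=2: no.


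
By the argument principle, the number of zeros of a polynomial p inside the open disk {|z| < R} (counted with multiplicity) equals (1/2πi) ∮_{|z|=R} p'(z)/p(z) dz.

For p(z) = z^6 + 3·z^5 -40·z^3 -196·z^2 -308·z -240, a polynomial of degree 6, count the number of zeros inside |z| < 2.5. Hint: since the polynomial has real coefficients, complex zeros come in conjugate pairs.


The zeros of p are: -3, (-1 + 3i), (-1 - 3i), (-1 + 1i), (-1 - 1i), 4.
Their magnitudes are: 3, 3.162, 3.162, 1.414, 1.414, 4.
Zeros with |z| < R = 2.5: (-1 + 1i), (-1 - 1i).
Count = 2.
By the argument principle, (1/2πi) ∮_{|z|=R} p'(z)/p(z) dz equals exactly this count.

Number of zeros inside |z| < 2.5: 2.


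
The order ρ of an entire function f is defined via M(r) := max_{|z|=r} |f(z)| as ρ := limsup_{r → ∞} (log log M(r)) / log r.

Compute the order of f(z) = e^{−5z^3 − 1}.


|e^{−5z^3 − 1}| = e^{Re(-5·z^3) + -1} ≤ e^{5|z|^3 + -1} = e^{5r^3 + -1} on |z| = r, so ρ ≤ 3. Choosing z on |z|=r so that -5·z^3 is real positive (always possible by picking arg z appropriately) gives |f(z)| = e^{5r^3 + -1}, matching the bound. The additive constant -1 does not affect log log M(r) ~ 3·log r. Hence ρ = 3.
Therefore ρ = 3.

Order ρ = 3.


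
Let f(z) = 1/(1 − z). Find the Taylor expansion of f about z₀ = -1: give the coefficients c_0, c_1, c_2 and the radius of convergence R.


Let w = z − z₀, so z = z₀ + w.
Then 1 − z = 1 − (z₀ + w) = (1 − z₀) − w = 2 − w.
f(z) = 1/(2 − w) = (1/(2)) · 1/(1 − w/(2)) = Σ_{n≥0} w^n / (2)^(n+1).
So c_n = 1/(2)^(n+1):
  c_0 = 1/(2)^1 = 1/2.
  c_1 = 1/(2)^2 = 1/4.
  c_2 = 1/(2)^3 = 1/8.
The series is valid for |w/d| < 1, i.e. |z − z₀| < |d|.
Radius of convergence: R = |1 − z₀| = |2| = 2 (distance from z₀ to the singularity z = 1).

c_0 = 1/2, c_1 = 1/4, c_2 = 1/8; R = 2.


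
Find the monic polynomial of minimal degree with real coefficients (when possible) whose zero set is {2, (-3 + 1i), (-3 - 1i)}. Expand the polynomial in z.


The polynomial is p(z) = ∏_{α ∈ S} (z − α), where S = {2, (-3 + 1i), (-3 - 1i)}.
Expanding the product yields: p(z) = z^3 + 4·z^2 -2·z -20.
Note conjugate pairs combine to real quadratics: (z − (-3+1i))(z − (-3−1i)) = z² + 6z + 10.
The resulting polynomial has degree 3 and real coefficients as required.

p(z) = z^3 + 4·z^2 -2·z -20.


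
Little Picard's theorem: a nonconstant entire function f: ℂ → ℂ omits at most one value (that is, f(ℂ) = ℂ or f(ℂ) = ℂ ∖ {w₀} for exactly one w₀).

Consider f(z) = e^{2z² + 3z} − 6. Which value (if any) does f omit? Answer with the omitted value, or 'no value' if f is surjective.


Little Picard bounds the complement of f(ℂ) to at most one point.
The exponent g(z) = 2z² + 3z is a nonconstant polynomial, hence surjective onto ℂ. So e^{g(z)} takes every value in {e^w : w ∈ ℂ} = ℂ ∖ {0}. Adding -6 shifts the range to ℂ ∖ {-6}. f omits exactly -6.

Omitted value: -6.


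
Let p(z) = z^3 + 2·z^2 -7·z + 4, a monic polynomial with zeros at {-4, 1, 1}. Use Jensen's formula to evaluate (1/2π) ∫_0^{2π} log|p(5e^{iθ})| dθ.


Zeros: -4, 1, 1; r = 5.
Inside |z| < r: -4, 1, 1. Outside (|z| ≥ r): ∅.
p(0) = 4, so log|p(0)| = log(4) = 1.3863.
Apply Jensen: I(r) = log|p(0)| + Σ_k log(r/|z_k|), summed over zeros inside |z| < r.
  log(r/|z_k|) for z_k = -4: log(5/4) = 0.2231
  log(r/|z_k|) for z_k = 1: log(5/1) = 1.6094
  log(r/|z_k|) for z_k = 1: log(5/1) = 1.6094
Sum over inside zeros: 3.4420.
I(r) = log|p(0)| + (inside sum) = 1.3863 + 3.4420 = 4.8283.
Closed form (all zeros inside, monic): I(r) = n·log(r) = 3·log(5) = 4.8283. ✓

I(r) ≈ 4.8283.


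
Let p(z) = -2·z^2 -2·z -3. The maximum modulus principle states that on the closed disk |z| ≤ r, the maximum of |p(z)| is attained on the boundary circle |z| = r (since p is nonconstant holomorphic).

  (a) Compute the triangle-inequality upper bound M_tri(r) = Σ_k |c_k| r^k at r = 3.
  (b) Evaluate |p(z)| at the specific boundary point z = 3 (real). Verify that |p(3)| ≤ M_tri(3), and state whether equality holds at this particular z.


Coefficients: c_0 = -3, c_1 = -2, c_2 = -2. Radius r = 3.
Part (a). Triangle bound: M_tri(r) = Σ_k |c_k| r^k
  = |-3|·3^0 + |-2|·3^1 + |-2|·3^2
  = 3 + 6 + 18 = 27.
This bounds M(r) := max_{|z|=r} |p(z)| from above; equality holds iff all terms c_k z^k can be made to align in phase at a single z on |z|=r.
Part (b). At z = 3 (real, on the circle |z| = r):
  p(3) = (-3)·3^0 + (-2)·3^1 + (-2)·3^2 = -27.
  |p(3)| = 27.
Since all nonzero coefficients share the same sign, |p(3)| = 27 = M_tri(3); the triangle bound is attained at z = 3, so in fact M(r) = 27.

M_tri(3) = 27; |p(3)| = 27; equality at z=3: yes.
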